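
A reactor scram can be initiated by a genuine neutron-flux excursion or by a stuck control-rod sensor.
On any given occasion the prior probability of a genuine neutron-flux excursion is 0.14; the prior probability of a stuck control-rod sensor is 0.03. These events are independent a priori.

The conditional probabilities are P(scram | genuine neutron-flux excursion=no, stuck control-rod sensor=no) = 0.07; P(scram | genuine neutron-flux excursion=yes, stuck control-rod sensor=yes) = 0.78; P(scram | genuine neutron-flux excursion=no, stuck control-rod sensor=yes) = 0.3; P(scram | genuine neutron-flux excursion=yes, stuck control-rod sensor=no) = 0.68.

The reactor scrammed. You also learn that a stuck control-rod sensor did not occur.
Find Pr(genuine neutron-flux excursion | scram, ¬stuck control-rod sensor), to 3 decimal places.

For the numerator, keep only genuine neutron-flux excursion=true terms: 0.68*0.14 = 0.095200
Normalizer over all consistent configurations: 0.07*0.86 + 0.68*0.14 = 0.155400
P(genuine neutron-flux excursion | scram, ¬stuck control-rod sensor) = 0.095200/0.155400 ≈ 0.613

Pr(genuine neutron-flux excursion | scram, ¬stuck control-rod sensor) ≈ 0.613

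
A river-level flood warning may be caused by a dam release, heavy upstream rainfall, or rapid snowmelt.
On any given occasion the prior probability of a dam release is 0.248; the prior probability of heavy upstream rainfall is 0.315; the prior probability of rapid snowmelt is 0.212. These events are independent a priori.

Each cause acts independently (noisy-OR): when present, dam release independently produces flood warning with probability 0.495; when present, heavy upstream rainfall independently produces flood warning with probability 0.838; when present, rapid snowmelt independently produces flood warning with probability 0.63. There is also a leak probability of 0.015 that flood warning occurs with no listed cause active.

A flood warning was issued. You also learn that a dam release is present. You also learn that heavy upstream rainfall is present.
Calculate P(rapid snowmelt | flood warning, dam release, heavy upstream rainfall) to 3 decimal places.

Under noisy-OR, P(flood warning | causes) = 1 − (1−0.015)·∏(1−qᵢ) over the active causes.
By total probability over both values of rapid snowmelt:
  P(flood warning | dam release, heavy upstream rainfall) = 0.919417*0.788 + 0.970184*0.212
        = 0.724501 + 0.205679 = 0.930180
Configurations with rapid snowmelt contribute 0.205679, so
  P(rapid snowmelt | flood warning, dam release, heavy upstream rainfall) = 0.205679 / 0.930180 ≈ 0.221

P(rapid snowmelt | flood warning, dam release, heavy upstream rainfall) ≈ 0.221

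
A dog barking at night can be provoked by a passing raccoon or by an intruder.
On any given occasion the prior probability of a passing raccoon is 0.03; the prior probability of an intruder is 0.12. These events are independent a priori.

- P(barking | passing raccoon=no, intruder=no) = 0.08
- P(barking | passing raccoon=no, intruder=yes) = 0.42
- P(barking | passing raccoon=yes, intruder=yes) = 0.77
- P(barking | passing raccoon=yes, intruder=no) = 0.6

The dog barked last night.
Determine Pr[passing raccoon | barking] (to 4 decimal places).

Numerator (weight on configurations with passing raccoon): 0.015840 + 0.002772 = 0.018612
Denominator P(barking): 0.08×0.97×0.88 + 0.42×0.97×0.12 + 0.6×0.03×0.88 + 0.77×0.03×0.12 = 0.135788
Posterior = 0.018612 / 0.135788 ≈ 0.1371

Pr[passing raccoon | barking] ≈ 0.1371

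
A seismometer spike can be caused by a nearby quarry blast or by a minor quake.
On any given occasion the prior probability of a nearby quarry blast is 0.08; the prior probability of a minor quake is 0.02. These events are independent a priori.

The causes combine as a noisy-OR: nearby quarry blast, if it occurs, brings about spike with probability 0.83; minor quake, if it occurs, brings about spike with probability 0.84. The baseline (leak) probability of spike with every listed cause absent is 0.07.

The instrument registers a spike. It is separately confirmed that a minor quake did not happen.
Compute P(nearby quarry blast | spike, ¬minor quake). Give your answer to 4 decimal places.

P(nearby quarry blast | spike, ¬minor quake) ≈ 0.5112

Under noisy-OR, P(spike | causes) = 1 − (1−0.07)·∏(1−qᵢ) over the active causes.
P(spike | ¬minor quake) = 0.07*0.92 + 0.8419*0.08 = 0.064400 + 0.067352 = 0.131752
Restricting to configurations with nearby quarry blast present: 0.8419*0.08 = 0.067352.
Hence the posterior is 0.067352/0.131752 ≈ 0.5112.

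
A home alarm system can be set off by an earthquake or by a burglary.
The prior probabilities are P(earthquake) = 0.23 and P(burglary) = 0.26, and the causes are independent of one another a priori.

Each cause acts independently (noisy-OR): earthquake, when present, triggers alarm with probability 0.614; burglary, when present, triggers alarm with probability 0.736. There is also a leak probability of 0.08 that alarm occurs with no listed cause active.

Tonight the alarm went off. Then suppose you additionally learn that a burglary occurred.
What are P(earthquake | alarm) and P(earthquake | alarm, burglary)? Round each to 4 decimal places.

P(earthquake | alarm) ≈ 0.4540; P(earthquake | alarm, burglary) ≈ 0.2634

Under noisy-OR, P(alarm | causes) = 1 − (1−0.08)·∏(1−qᵢ) over the active causes.
For the numerator, keep only earthquake=true terms: 0.109759 + 0.054194 = 0.163953
Normalizer over all consistent configurations: 0.08*0.77*0.74 + 0.75712*0.77*0.26 + 0.64488*0.23*0.74 + 0.906248*0.23*0.26 = 0.361112
Posterior = 0.163953 / 0.361112 ≈ 0.4540

Now condition on the additional information:
P(alarm | burglary) = 0.75712*0.77 + 0.906248*0.23 = 0.582982 + 0.208437 = 0.791419
Restricting to configurations with earthquake present: 0.906248*0.23 = 0.208437.
P(earthquake | alarm, burglary) = 0.208437 / 0.791419 ≈ 0.2634
— burglary explains away the evidence for earthquake.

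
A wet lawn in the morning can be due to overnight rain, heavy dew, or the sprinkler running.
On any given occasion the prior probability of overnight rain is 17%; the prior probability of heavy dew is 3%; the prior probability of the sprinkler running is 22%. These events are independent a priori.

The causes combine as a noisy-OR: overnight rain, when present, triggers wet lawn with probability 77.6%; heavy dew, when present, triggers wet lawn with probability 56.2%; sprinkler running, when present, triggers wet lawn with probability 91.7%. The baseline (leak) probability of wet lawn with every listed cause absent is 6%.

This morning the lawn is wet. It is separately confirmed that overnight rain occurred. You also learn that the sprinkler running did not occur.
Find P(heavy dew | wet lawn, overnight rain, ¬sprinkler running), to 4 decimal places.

P(heavy dew | wet lawn, overnight rain, ¬sprinkler running) ≈ 0.0343

Under noisy-OR, P(wet lawn | causes) = 1 − (1−0.06)·∏(1−qᵢ) over the active causes.
By total probability over both values of heavy dew:
  P(wet lawn | overnight rain, ¬sprinkler running) = 0.78944*0.97 + 0.907775*0.03
        = 0.765757 + 0.027233 = 0.792990
Configurations with heavy dew contribute 0.027233, so
  P(heavy dew | wet lawn, overnight rain, ¬sprinkler running) = 0.027233 / 0.792990 ≈ 0.0343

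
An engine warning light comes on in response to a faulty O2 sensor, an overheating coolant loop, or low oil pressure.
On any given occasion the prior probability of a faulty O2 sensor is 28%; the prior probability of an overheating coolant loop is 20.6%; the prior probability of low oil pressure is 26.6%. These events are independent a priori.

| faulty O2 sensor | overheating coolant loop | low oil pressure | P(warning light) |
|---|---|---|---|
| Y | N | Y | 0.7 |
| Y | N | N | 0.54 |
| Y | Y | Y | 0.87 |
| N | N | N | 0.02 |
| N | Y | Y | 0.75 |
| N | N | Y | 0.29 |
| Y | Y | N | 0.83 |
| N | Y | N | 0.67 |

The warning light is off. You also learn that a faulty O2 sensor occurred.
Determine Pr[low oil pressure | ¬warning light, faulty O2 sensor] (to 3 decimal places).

Weight on low oil pressure=true, given the evidence: 0.063361 + 0.007123 = 0.070484
Denominator P(¬warning light | faulty O2 sensor): 0.46·0.794·0.734 + 0.3·0.794·0.266 + 0.17·0.206·0.734 + 0.13·0.206·0.266 = 0.364275
P(low oil pressure | ¬warning light, faulty O2 sensor) = 0.070484/0.364275 ≈ 0.193

Pr[low oil pressure | ¬warning light, faulty O2 sensor] ≈ 0.193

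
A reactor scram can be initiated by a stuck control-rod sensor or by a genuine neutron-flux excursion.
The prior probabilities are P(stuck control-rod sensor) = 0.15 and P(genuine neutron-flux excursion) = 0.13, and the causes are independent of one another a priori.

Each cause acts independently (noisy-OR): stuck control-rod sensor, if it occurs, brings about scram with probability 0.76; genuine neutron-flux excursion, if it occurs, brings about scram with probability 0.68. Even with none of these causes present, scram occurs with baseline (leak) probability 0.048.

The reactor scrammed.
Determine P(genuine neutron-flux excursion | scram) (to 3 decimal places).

P(genuine neutron-flux excursion | scram) ≈ 0.411

Under noisy-OR, P(scram | causes) = 1 − (1−0.048)·∏(1−qᵢ) over the active causes.
By total probability over the 4 (stuck control-rod sensor, genuine neutron-flux excursion) configurations:
  P(scram) = 0.048×0.85×0.87 + 0.69536×0.85×0.13 + 0.77152×0.15×0.87 + 0.926886×0.15×0.13
        = 0.035496 + 0.076837 + 0.100683 + 0.018074 = 0.231090
The terms with genuine neutron-flux excursion present sum to 0.094911, so
  P(genuine neutron-flux excursion | scram) = 0.094911 / 0.231090 ≈ 0.411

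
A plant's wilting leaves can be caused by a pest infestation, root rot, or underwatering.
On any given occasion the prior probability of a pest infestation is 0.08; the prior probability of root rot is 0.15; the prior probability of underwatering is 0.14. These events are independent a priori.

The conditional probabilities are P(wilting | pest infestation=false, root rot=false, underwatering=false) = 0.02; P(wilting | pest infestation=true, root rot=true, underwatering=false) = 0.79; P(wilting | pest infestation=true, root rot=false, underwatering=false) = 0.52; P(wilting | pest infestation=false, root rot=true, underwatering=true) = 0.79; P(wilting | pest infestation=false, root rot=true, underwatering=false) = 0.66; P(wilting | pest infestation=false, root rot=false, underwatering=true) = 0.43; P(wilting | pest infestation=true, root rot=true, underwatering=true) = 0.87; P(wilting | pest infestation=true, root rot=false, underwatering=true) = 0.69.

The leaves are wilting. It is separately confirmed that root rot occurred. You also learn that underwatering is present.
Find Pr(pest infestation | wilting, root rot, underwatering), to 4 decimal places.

Pr(pest infestation | wilting, root rot, underwatering) ≈ 0.0874

Numerator (weight on configurations with pest infestation): 0.87·0.08 = 0.069600
Denominator P(wilting | root rot, underwatering): 0.79·0.92 + 0.87·0.08 = 0.796400
P(pest infestation | wilting, root rot, underwatering) = 0.069600/0.796400 ≈ 0.0874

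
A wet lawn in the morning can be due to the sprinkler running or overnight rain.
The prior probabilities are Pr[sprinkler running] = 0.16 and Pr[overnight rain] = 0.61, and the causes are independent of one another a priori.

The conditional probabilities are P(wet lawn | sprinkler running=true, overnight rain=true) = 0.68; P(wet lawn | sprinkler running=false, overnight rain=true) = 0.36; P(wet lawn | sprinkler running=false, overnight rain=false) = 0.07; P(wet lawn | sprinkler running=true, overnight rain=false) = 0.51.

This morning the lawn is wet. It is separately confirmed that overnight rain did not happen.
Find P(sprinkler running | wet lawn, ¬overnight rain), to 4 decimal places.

Enumerate both values of sprinkler running and weight by the priors:
  P(wet lawn | ¬overnight rain) = 0.07·0.84 + 0.51·0.16
        = 0.058800 + 0.081600 = 0.140400
Configurations with sprinkler running contribute 0.081600, so
  P(sprinkler running | wet lawn, ¬overnight rain) = 0.081600 / 0.140400 ≈ 0.5812

P(sprinkler running | wet lawn, ¬overnight rain) ≈ 0.5812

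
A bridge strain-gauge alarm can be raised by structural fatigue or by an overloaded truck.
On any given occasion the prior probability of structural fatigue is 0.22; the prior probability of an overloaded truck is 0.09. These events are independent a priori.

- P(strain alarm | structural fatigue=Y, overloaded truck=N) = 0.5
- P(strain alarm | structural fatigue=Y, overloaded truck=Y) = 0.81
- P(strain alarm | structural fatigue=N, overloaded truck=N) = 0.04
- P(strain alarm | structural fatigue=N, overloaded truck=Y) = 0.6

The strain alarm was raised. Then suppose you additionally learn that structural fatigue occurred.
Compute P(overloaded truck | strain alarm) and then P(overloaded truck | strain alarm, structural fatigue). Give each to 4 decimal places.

Enumerate the 4 (structural fatigue, overloaded truck) configurations and weight by the priors:
  P(strain alarm) = 0.04×0.78×0.91 + 0.6×0.78×0.09 + 0.5×0.22×0.91 + 0.81×0.22×0.09
        = 0.028392 + 0.042120 + 0.100100 + 0.016038 = 0.186650
Configurations with overloaded truck contribute 0.058158, so
  P(overloaded truck | strain alarm) = 0.058158 / 0.186650 ≈ 0.3116

With the extra evidence:
P(strain alarm | structural fatigue) = 0.5×0.91 + 0.81×0.09 = 0.455000 + 0.072900 = 0.527900
The overloaded truck-present share is 0.81×0.09 = 0.072900.
P(overloaded truck | strain alarm, structural fatigue) = 0.072900 / 0.527900 ≈ 0.1381

P(overloaded truck | strain alarm) ≈ 0.3116; P(overloaded truck | strain alarm, structural fatigue) ≈ 0.1381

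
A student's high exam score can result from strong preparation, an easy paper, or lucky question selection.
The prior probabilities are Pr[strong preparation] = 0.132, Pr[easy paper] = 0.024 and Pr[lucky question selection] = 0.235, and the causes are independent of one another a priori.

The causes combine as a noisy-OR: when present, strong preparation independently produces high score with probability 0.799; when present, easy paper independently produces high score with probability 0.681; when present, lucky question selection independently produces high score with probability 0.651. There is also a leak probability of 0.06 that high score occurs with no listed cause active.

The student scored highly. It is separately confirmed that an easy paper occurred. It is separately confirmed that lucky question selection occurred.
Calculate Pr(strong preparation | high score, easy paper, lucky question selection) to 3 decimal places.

Under noisy-OR, P(high score | causes) = 1 − (1−0.06)·∏(1−qᵢ) over the active causes.
P(high score | easy paper, lucky question selection) = 0.895349*0.868 + 0.978965*0.132 = 0.777163 + 0.129223 = 0.906386
Of this, 0.129223 comes from 0.978965*0.132 (the strong preparation=true cases).
So P(strong preparation | high score, easy paper, lucky question selection) = 0.129223/0.906386 ≈ 0.143.

Pr(strong preparation | high score, easy paper, lucky question selection) ≈ 0.143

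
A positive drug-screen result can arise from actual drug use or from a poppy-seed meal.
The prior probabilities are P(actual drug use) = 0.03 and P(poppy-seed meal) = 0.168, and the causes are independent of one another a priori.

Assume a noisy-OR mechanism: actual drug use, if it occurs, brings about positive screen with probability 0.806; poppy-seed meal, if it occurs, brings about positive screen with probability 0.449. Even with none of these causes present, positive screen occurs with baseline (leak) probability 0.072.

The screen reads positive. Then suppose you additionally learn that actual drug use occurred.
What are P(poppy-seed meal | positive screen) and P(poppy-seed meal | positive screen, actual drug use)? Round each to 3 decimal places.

P(poppy-seed meal | positive screen) ≈ 0.517; P(poppy-seed meal | positive screen, actual drug use) ≈ 0.182

Under noisy-OR, P(positive screen | causes) = 1 − (1−0.072)·∏(1−qᵢ) over the active causes.
By total probability over the 4 (actual drug use, poppy-seed meal) configurations:
  P(positive screen) = 0.072·0.97·0.832 + 0.488672·0.97·0.168 + 0.819968·0.03·0.832 + 0.900802·0.03·0.168
        = 0.058107 + 0.079634 + 0.020466 + 0.004540 = 0.162747
Configurations with poppy-seed meal contribute 0.084174, so
  P(poppy-seed meal | positive screen) = 0.084174 / 0.162747 ≈ 0.517

Now also conditioning on actual drug use=true:
Sum P(positive screen|·) weighted by the priors over both values of poppy-seed meal:
  P(positive screen | actual drug use) = 0.819968*0.832 + 0.900802*0.168
        = 0.682213 + 0.151335 = 0.833548
Keeping only the poppy-seed meal-present terms gives 0.151335, so
  P(poppy-seed meal | positive screen, actual drug use) = 0.151335 / 0.833548 ≈ 0.182
The drop from 0.517 to 0.182 is the explaining-away (discounting) effect.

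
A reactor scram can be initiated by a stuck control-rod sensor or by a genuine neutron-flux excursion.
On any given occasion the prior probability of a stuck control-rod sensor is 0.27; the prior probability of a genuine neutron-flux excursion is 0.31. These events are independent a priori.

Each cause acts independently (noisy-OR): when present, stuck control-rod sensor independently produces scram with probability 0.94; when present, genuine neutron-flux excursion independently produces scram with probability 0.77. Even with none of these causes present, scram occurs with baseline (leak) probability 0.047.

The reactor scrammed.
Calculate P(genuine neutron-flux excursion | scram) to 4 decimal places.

Under noisy-OR, P(scram | causes) = 1 − (1−0.047)·∏(1−qᵢ) over the active causes.
By total probability over the 4 (stuck control-rod sensor, genuine neutron-flux excursion) configurations:
  P(scram) = 0.047×0.73×0.69 + 0.78081×0.73×0.31 + 0.94282×0.27×0.69 + 0.986849×0.27×0.31
        = 0.023674 + 0.176697 + 0.175647 + 0.082599 = 0.458617
Configurations with genuine neutron-flux excursion contribute 0.259296, so
  P(genuine neutron-flux excursion | scram) = 0.259296 / 0.458617 ≈ 0.5654

P(genuine neutron-flux excursion | scram) ≈ 0.5654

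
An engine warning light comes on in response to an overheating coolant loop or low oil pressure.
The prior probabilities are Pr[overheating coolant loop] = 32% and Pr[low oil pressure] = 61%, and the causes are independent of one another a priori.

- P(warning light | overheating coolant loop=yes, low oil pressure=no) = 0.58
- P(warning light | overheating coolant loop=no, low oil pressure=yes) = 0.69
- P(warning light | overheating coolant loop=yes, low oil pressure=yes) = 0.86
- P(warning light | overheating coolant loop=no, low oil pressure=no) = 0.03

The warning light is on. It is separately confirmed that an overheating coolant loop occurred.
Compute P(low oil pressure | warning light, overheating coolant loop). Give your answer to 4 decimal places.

P(low oil pressure | warning light, overheating coolant loop) ≈ 0.6987

Numerator (weight on configurations with low oil pressure): 0.86×0.61 = 0.524600
Normalizer over all consistent configurations: 0.58×0.39 + 0.86×0.61 = 0.750800
Posterior = 0.524600 / 0.750800 ≈ 0.6987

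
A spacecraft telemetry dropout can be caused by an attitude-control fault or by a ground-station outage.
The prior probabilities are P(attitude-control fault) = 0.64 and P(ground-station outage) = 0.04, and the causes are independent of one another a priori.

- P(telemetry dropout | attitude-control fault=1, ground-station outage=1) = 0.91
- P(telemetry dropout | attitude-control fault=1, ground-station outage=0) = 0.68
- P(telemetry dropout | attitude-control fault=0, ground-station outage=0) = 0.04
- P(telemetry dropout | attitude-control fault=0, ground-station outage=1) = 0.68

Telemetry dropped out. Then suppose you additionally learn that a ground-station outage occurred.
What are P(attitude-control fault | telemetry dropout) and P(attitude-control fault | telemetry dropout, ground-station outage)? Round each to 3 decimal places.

P(attitude-control fault | telemetry dropout) ≈ 0.949; P(attitude-control fault | telemetry dropout, ground-station outage) ≈ 0.704

By total probability over the 4 (attitude-control fault, ground-station outage) configurations:
  P(telemetry dropout) = 0.04×0.36×0.96 + 0.68×0.36×0.04 + 0.68×0.64×0.96 + 0.91×0.64×0.04
        = 0.013824 + 0.009792 + 0.417792 + 0.023296 = 0.464704
The terms with attitude-control fault present sum to 0.441088, so
  P(attitude-control fault | telemetry dropout) = 0.441088 / 0.464704 ≈ 0.949

Now condition on the additional information:
P(telemetry dropout | ground-station outage) = 0.68×0.36 + 0.91×0.64 = 0.244800 + 0.582400 = 0.827200
Restricting to configurations with attitude-control fault present: 0.91×0.64 = 0.582400.
Hence the posterior is 0.582400/0.827200 ≈ 0.704.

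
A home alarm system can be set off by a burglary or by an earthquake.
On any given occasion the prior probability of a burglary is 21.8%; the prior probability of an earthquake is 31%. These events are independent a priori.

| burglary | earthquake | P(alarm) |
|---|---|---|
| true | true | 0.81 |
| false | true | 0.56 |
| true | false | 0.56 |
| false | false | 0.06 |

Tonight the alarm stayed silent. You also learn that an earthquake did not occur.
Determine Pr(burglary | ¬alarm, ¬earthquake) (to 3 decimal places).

Weight on burglary=true, given the evidence: 0.44×0.218 = 0.095920
Normalizer over all consistent configurations: 0.94×0.782 + 0.44×0.218 = 0.831000
P(burglary | ¬alarm, ¬earthquake) = 0.095920/0.831000 ≈ 0.115

Pr(burglary | ¬alarm, ¬earthquake) ≈ 0.115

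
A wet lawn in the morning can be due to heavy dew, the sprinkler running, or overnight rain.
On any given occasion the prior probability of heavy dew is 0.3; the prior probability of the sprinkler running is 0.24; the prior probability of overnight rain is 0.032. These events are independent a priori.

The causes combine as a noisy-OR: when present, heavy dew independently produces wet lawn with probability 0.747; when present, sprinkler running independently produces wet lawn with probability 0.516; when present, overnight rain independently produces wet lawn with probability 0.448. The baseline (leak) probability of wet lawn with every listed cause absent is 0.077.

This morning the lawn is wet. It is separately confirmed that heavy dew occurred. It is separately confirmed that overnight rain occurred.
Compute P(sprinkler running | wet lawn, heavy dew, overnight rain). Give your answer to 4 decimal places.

Under noisy-OR, P(wet lawn | causes) = 1 − (1−0.077)·∏(1−qᵢ) over the active causes.
P(wet lawn | heavy dew, overnight rain) = 0.871098*0.76 + 0.937611*0.24 = 0.662034 + 0.225027 = 0.887061
Of this, 0.225027 comes from 0.937611*0.24 (the sprinkler running=true cases).
So P(sprinkler running | wet lawn, heavy dew, overnight rain) = 0.225027/0.887061 ≈ 0.2537.

P(sprinkler running | wet lawn, heavy dew, overnight rain) ≈ 0.2537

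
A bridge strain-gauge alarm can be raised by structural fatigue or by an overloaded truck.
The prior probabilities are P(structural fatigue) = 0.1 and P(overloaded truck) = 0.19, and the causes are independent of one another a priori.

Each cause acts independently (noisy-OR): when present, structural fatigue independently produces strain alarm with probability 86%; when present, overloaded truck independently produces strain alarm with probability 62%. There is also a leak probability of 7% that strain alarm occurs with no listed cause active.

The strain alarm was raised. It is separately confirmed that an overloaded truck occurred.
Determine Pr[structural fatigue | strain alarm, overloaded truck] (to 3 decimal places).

Under noisy-OR, P(strain alarm | causes) = 1 − (1−0.07)·∏(1−qᵢ) over the active causes.
P(strain alarm | overloaded truck) = 0.6466*0.9 + 0.950524*0.1 = 0.581940 + 0.095052 = 0.676992
The structural fatigue-present share is 0.950524*0.1 = 0.095052.
P(structural fatigue | strain alarm, overloaded truck) = 0.095052 / 0.676992 ≈ 0.140

Pr[structural fatigue | strain alarm, overloaded truck] ≈ 0.140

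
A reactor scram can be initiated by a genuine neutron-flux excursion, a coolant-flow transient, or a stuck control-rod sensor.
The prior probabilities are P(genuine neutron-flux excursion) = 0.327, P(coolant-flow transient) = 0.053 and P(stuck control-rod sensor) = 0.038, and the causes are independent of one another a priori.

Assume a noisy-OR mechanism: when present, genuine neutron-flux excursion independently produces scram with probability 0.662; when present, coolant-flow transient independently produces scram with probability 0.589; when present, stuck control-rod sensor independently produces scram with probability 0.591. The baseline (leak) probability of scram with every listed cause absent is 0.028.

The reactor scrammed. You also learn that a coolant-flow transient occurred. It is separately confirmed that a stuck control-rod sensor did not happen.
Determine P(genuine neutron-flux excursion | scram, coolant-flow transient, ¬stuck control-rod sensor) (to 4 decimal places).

P(genuine neutron-flux excursion | scram, coolant-flow transient, ¬stuck control-rod sensor) ≈ 0.4117

Under noisy-OR, P(scram | causes) = 1 − (1−0.028)·∏(1−qᵢ) over the active causes.
Sum P(scram|·) weighted by the priors over both values of genuine neutron-flux excursion:
  P(scram | coolant-flow transient, ¬stuck control-rod sensor) = 0.600508×0.673 + 0.864972×0.327
        = 0.404142 + 0.282846 = 0.686988
The terms with genuine neutron-flux excursion present sum to 0.282846, so
  P(genuine neutron-flux excursion | scram, coolant-flow transient, ¬stuck control-rod sensor) = 0.282846 / 0.686988 ≈ 0.4117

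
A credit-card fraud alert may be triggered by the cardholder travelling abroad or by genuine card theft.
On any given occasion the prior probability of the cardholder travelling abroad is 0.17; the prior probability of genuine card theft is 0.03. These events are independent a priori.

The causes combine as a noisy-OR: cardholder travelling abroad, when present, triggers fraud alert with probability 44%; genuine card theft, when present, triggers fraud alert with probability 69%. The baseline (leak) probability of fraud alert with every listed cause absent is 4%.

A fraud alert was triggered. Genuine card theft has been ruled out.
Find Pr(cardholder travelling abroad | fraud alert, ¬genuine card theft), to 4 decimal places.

Pr(cardholder travelling abroad | fraud alert, ¬genuine card theft) ≈ 0.7031

Under noisy-OR, P(fraud alert | causes) = 1 − (1−0.04)·∏(1−qᵢ) over the active causes.
Numerator (weight on configurations with cardholder travelling abroad): 0.4624·0.17 = 0.078608
The normalizing constant is 0.04·0.83 + 0.4624·0.17 = 0.111808
P(cardholder travelling abroad | fraud alert, ¬genuine card theft) = 0.078608/0.111808 ≈ 0.7031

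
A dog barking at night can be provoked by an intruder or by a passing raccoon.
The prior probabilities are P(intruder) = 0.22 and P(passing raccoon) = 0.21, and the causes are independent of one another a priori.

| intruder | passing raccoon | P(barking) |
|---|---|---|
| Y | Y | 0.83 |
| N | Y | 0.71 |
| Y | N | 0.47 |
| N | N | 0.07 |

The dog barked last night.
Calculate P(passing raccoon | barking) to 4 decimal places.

P(passing raccoon | barking) ≈ 0.5534

For the numerator, keep only passing raccoon=true terms: 0.116298 + 0.038346 = 0.154644
Normalizer over all consistent configurations: 0.07*0.78*0.79 + 0.71*0.78*0.21 + 0.47*0.22*0.79 + 0.83*0.22*0.21 = 0.279464
P(passing raccoon | barking) = 0.154644/0.279464 ≈ 0.5534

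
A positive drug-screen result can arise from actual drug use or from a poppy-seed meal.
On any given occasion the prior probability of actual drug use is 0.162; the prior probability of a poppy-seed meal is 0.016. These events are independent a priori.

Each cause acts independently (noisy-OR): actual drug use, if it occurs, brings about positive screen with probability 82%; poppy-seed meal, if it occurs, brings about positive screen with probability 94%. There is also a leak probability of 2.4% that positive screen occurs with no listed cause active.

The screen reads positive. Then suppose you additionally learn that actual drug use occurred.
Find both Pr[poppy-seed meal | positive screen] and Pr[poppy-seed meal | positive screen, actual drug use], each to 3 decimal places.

Under noisy-OR, P(positive screen | causes) = 1 − (1−0.024)·∏(1−qᵢ) over the active causes.
P(positive screen) = 0.024*0.838*0.984 + 0.94144*0.838*0.016 + 0.82432*0.162*0.984 + 0.989459*0.162*0.016 = 0.019790 + 0.012623 + 0.131403 + 0.002565 = 0.166381
Restricting to configurations with poppy-seed meal present: 0.012623 + 0.002565 = 0.015188.
So P(poppy-seed meal | positive screen) = 0.015188/0.166381 ≈ 0.091.

Now also conditioning on actual drug use=true:
Enumerate both values of poppy-seed meal and weight by the priors:
  P(positive screen | actual drug use) = 0.82432·0.984 + 0.989459·0.016
        = 0.811131 + 0.015831 = 0.826962
Configurations with poppy-seed meal contribute 0.015831, so
  P(poppy-seed meal | positive screen, actual drug use) = 0.015831 / 0.826962 ≈ 0.019

Pr[poppy-seed meal | positive screen] ≈ 0.091; Pr[poppy-seed meal | positive screen, actual drug use] ≈ 0.019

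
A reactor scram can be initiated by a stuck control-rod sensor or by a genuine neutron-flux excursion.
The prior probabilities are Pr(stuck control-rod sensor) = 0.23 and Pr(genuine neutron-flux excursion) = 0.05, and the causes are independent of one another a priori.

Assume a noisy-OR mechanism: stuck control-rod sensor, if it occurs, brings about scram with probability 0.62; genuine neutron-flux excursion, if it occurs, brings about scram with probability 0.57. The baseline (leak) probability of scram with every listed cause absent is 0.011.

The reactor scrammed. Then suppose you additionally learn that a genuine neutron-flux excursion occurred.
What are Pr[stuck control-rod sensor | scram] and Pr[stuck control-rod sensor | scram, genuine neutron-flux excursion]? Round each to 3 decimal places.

Under noisy-OR, P(scram | causes) = 1 − (1−0.011)·∏(1−qᵢ) over the active causes.
For the numerator, keep only stuck control-rod sensor=true terms: 0.136383 + 0.009642 = 0.146025
Denominator P(scram): 0.011*0.77*0.95 + 0.57473*0.77*0.05 + 0.62418*0.23*0.95 + 0.838397*0.23*0.05 = 0.176198
Posterior = 0.146025 / 0.176198 ≈ 0.829

Now also conditioning on genuine neutron-flux excursion=true:
Numerator (weight on configurations with stuck control-rod sensor): 0.838397×0.23 = 0.192831
Normalizer over all consistent configurations: 0.57473×0.77 + 0.838397×0.23 = 0.635373
Posterior = 0.192831 / 0.635373 ≈ 0.303
Conditioning on genuine neutron-flux excursion lowers the posterior on stuck control-rod sensor: the classic explaining-away effect in a common-effect structure.

Pr[stuck control-rod sensor | scram] ≈ 0.829; Pr[stuck control-rod sensor | scram, genuine neutron-flux excursion] ≈ 0.303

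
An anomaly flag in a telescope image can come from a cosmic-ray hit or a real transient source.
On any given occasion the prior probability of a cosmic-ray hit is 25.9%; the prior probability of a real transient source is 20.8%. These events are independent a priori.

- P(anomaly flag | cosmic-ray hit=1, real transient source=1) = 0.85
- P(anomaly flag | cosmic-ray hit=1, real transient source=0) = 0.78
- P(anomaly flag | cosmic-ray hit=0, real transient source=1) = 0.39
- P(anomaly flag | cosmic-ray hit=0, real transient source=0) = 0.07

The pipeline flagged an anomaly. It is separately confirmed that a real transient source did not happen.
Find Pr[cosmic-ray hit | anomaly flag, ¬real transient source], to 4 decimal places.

P(anomaly flag | ¬real transient source) = 0.07*0.741 + 0.78*0.259 = 0.051870 + 0.202020 = 0.253890
Of this, 0.202020 comes from 0.78*0.259 (the cosmic-ray hit=true cases).
Hence the posterior is 0.202020/0.253890 ≈ 0.7957.

Pr[cosmic-ray hit | anomaly flag, ¬real transient source] ≈ 0.7957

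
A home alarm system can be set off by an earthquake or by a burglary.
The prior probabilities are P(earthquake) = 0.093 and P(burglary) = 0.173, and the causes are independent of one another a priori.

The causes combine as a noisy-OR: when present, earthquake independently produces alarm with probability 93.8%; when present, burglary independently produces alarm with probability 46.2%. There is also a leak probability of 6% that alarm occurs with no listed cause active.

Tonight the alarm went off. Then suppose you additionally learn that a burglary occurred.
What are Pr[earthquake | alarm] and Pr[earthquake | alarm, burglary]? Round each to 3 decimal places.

Pr[earthquake | alarm] ≈ 0.418; Pr[earthquake | alarm, burglary] ≈ 0.167

Under noisy-OR, P(alarm | causes) = 1 − (1−0.06)·∏(1−qᵢ) over the active causes.
P(alarm) = 0.06*0.907*0.827 + 0.49428*0.907*0.173 + 0.94172*0.093*0.827 + 0.968645*0.093*0.173 = 0.045005 + 0.077558 + 0.072429 + 0.015585 = 0.210577
Restricting to configurations with earthquake present: 0.072429 + 0.015585 = 0.088014.
Hence the posterior is 0.088014/0.210577 ≈ 0.418.

With the extra evidence:
P(alarm | burglary) = 0.49428×0.907 + 0.968645×0.093 = 0.448312 + 0.090084 = 0.538396
The earthquake-present share is 0.968645×0.093 = 0.090084.
Hence the posterior is 0.090084/0.538396 ≈ 0.167.
This is intercausal reasoning (explaining away): once burglary accounts for the alarm, earthquake becomes less likely.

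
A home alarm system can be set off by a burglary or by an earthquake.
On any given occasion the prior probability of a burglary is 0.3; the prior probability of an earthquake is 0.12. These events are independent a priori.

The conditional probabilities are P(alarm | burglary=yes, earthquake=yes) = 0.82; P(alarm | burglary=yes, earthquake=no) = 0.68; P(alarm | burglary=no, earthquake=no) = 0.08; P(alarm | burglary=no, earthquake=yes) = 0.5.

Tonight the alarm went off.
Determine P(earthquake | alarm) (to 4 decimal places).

Numerator (weight on configurations with earthquake): 0.042000 + 0.029520 = 0.071520
The normalizing constant is 0.08·0.7·0.88 + 0.5·0.7·0.12 + 0.68·0.3·0.88 + 0.82·0.3·0.12 = 0.300320
Posterior = 0.071520 / 0.300320 ≈ 0.2381

P(earthquake | alarm) ≈ 0.2381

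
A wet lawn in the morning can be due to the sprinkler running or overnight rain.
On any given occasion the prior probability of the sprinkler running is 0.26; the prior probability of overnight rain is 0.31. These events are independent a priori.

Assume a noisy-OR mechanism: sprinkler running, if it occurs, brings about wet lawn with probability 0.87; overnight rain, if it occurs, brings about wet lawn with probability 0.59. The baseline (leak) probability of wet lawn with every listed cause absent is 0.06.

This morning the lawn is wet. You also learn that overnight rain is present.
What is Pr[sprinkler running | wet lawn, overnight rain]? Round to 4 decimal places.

Pr[sprinkler running | wet lawn, overnight rain] ≈ 0.3519

Under noisy-OR, P(wet lawn | causes) = 1 − (1−0.06)·∏(1−qᵢ) over the active causes.
Enumerate both values of sprinkler running and weight by the priors:
  P(wet lawn | overnight rain) = 0.6146·0.74 + 0.949898·0.26
        = 0.454804 + 0.246973 = 0.701777
The terms with sprinkler running present sum to 0.246973, so
  P(sprinkler running | wet lawn, overnight rain) = 0.246973 / 0.701777 ≈ 0.3519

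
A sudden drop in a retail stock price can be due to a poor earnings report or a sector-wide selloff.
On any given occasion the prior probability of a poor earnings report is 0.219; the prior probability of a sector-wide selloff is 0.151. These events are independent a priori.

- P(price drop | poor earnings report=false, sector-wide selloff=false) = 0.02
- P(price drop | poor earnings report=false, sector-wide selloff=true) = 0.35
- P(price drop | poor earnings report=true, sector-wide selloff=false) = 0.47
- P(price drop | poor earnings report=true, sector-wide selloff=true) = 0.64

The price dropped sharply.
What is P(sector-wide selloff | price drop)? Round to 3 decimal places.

P(sector-wide selloff | price drop) ≈ 0.383

Sum P(price drop|·) weighted by the priors over the 4 (poor earnings report, sector-wide selloff) configurations:
  P(price drop) = 0.02·0.781·0.849 + 0.35·0.781·0.151 + 0.47·0.219·0.849 + 0.64·0.219·0.151
        = 0.013261 + 0.041276 + 0.087388 + 0.021164 = 0.163089
The terms with sector-wide selloff present sum to 0.062440, so
  P(sector-wide selloff | price drop) = 0.062440 / 0.163089 ≈ 0.383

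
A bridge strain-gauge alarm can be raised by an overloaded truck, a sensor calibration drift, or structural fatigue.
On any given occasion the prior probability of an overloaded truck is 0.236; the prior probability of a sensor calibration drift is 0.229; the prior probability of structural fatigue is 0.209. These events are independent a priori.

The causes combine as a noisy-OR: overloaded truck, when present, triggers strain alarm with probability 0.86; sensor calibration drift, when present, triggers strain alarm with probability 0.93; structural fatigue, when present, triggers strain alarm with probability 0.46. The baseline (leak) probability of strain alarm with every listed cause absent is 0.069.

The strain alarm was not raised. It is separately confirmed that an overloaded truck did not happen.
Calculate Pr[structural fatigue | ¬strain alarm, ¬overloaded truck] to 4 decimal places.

Pr[structural fatigue | ¬strain alarm, ¬overloaded truck] ≈ 0.1249

Under noisy-OR, P(strain alarm | causes) = 1 − (1−0.069)·∏(1−qᵢ) over the active causes.
Sum P(¬strain alarm|·) weighted by the priors over the 4 (sensor calibration drift, structural fatigue) configurations:
  P(¬strain alarm | ¬overloaded truck) = 0.931×0.771×0.791 + 0.50274×0.771×0.209 + 0.06517×0.229×0.791 + 0.035192×0.229×0.209
        = 0.567781 + 0.081011 + 0.011805 + 0.001684 = 0.662281
Keeping only the structural fatigue-present terms gives 0.082695, so
  P(structural fatigue | ¬strain alarm, ¬overloaded truck) = 0.082695 / 0.662281 ≈ 0.1249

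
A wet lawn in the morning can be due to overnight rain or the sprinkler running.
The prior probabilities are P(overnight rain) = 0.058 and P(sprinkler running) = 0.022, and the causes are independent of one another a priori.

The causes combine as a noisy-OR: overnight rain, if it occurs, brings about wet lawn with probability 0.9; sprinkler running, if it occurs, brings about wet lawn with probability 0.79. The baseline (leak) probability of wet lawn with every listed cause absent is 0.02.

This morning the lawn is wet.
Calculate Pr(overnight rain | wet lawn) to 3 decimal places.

Under noisy-OR, P(wet lawn | causes) = 1 − (1−0.02)·∏(1−qᵢ) over the active causes.
P(wet lawn) = 0.02·0.942·0.978 + 0.7942·0.942·0.022 + 0.902·0.058·0.978 + 0.97942·0.058·0.022 = 0.018426 + 0.016459 + 0.051165 + 0.001250 = 0.087300
Restricting to configurations with overnight rain present: 0.051165 + 0.001250 = 0.052415.
Hence the posterior is 0.052415/0.087300 ≈ 0.600.

Pr(overnight rain | wet lawn) ≈ 0.600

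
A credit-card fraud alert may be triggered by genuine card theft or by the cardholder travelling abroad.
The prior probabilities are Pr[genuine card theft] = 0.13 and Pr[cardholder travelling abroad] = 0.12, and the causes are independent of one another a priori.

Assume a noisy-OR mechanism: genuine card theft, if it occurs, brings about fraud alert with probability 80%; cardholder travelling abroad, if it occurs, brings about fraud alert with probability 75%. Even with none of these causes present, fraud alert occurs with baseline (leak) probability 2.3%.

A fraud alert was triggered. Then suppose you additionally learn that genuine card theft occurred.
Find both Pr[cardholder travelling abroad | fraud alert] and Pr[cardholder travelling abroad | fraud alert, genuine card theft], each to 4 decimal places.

Under noisy-OR, P(fraud alert | causes) = 1 − (1−0.023)·∏(1−qᵢ) over the active causes.
P(fraud alert) = 0.023*0.87*0.88 + 0.75575*0.87*0.12 + 0.8046*0.13*0.88 + 0.95115*0.13*0.12 = 0.017609 + 0.078900 + 0.092046 + 0.014838 = 0.203393
The cardholder travelling abroad-present share is 0.078900 + 0.014838 = 0.093738.
So P(cardholder travelling abroad | fraud alert) = 0.093738/0.203393 ≈ 0.4609.

With the extra evidence:
P(fraud alert | genuine card theft) = 0.8046×0.88 + 0.95115×0.12 = 0.708048 + 0.114138 = 0.822186
The cardholder travelling abroad-present share is 0.95115×0.12 = 0.114138.
Hence the posterior is 0.114138/0.822186 ≈ 0.1388.

Pr[cardholder travelling abroad | fraud alert] ≈ 0.4609; Pr[cardholder travelling abroad | fraud alert, genuine card theft] ≈ 0.1388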